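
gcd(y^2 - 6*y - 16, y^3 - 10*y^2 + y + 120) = y - 8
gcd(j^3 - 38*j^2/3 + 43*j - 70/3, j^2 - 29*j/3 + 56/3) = j - 7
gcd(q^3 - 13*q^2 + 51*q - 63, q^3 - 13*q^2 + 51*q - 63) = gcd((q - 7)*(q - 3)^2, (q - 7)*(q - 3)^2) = q^3 - 13*q^2 + 51*q - 63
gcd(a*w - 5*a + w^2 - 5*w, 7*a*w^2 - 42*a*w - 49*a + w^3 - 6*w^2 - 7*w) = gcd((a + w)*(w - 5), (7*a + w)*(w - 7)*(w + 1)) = 1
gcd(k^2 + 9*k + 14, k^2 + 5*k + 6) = k + 2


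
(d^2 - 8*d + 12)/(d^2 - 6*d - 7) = (-d^2 + 8*d - 12)/(-d^2 + 6*d + 7)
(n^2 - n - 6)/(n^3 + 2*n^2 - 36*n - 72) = (n - 3)/(n^2 - 36)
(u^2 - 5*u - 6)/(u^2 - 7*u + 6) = (u + 1)/(u - 1)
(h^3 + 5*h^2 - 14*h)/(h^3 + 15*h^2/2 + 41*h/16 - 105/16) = 16*h*(h - 2)/(16*h^2 + 8*h - 15)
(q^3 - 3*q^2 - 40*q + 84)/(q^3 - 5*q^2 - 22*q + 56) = (q + 6)/(q + 4)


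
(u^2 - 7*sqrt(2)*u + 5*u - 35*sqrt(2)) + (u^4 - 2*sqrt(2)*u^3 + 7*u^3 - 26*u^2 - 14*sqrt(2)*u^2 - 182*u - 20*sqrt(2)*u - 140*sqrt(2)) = u^4 - 2*sqrt(2)*u^3 + 7*u^3 - 25*u^2 - 14*sqrt(2)*u^2 - 177*u - 27*sqrt(2)*u - 175*sqrt(2)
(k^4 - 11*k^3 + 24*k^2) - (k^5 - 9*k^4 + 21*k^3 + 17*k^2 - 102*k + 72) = -k^5 + 10*k^4 - 32*k^3 + 7*k^2 + 102*k - 72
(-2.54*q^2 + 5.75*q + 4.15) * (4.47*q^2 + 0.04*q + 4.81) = -11.3538*q^4 + 25.6009*q^3 + 6.5631*q^2 + 27.8235*q + 19.9615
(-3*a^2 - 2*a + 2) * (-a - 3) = 3*a^3 + 11*a^2 + 4*a - 6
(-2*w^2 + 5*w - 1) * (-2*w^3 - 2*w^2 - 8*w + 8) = 4*w^5 - 6*w^4 + 8*w^3 - 54*w^2 + 48*w - 8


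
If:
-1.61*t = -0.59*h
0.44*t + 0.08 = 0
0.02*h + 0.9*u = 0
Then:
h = -0.50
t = -0.18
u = 0.01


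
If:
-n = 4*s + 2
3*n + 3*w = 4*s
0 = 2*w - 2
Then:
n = -5/4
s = -3/16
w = 1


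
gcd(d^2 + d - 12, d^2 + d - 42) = 1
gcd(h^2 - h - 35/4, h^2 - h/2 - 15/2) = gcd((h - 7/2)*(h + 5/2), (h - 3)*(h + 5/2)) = h + 5/2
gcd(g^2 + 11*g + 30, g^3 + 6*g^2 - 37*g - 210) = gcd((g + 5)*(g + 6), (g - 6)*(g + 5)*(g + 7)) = g + 5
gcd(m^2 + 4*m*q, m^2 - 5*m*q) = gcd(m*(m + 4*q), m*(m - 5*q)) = m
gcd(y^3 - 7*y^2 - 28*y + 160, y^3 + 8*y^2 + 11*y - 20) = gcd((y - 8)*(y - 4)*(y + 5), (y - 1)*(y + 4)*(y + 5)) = y + 5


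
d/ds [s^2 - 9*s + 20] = 2*s - 9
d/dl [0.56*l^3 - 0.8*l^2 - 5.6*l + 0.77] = 1.68*l^2 - 1.6*l - 5.6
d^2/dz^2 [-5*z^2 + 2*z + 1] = -10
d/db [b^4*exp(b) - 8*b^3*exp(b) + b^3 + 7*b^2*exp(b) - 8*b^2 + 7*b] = b^4*exp(b) - 4*b^3*exp(b) - 17*b^2*exp(b) + 3*b^2 + 14*b*exp(b) - 16*b + 7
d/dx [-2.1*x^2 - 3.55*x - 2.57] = -4.2*x - 3.55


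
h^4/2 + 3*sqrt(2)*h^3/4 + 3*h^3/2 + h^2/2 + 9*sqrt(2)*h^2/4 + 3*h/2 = h*(h/2 + sqrt(2)/2)*(h + 3)*(h + sqrt(2)/2)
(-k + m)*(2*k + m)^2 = -4*k^3 + 3*k*m^2 + m^3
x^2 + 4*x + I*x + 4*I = (x + 4)*(x + I)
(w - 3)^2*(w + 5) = w^3 - w^2 - 21*w + 45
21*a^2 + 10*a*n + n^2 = (3*a + n)*(7*a + n)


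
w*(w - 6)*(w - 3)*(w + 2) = w^4 - 7*w^3 + 36*w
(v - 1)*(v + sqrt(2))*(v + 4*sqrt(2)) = v^3 - v^2 + 5*sqrt(2)*v^2 - 5*sqrt(2)*v + 8*v - 8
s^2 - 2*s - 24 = (s - 6)*(s + 4)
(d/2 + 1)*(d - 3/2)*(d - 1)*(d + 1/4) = d^4/2 - d^3/8 - 29*d^2/16 + 17*d/16 + 3/8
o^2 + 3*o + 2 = (o + 1)*(o + 2)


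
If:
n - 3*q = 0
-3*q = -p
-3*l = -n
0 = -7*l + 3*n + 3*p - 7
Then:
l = 7/11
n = 21/11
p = 21/11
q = 7/11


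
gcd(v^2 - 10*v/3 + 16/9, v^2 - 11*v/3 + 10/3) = 1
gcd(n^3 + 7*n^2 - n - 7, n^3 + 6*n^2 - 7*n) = n^2 + 6*n - 7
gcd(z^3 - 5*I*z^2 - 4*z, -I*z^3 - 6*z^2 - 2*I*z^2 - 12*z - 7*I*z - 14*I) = 1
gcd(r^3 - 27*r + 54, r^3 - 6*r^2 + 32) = 1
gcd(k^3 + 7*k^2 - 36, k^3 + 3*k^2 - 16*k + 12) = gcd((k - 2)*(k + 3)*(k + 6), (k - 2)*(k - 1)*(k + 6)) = k^2 + 4*k - 12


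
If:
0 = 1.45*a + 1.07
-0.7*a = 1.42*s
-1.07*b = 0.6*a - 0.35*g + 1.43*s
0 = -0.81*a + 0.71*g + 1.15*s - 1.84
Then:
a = -0.74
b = 0.31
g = 1.16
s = 0.36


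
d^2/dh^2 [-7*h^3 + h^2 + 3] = 2 - 42*h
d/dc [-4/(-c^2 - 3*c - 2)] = 4*(-2*c - 3)/(c^2 + 3*c + 2)^2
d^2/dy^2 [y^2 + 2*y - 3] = 2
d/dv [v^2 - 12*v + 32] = 2*v - 12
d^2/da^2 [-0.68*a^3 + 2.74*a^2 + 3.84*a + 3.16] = 5.48 - 4.08*a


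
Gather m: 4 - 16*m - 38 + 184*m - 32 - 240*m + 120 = 54 - 72*m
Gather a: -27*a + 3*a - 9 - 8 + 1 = -24*a - 16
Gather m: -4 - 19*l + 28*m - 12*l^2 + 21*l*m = -12*l^2 - 19*l + m*(21*l + 28) - 4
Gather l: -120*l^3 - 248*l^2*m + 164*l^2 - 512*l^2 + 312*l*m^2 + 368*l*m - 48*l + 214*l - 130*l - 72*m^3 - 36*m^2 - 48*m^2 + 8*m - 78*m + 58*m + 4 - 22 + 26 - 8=-120*l^3 + l^2*(-248*m - 348) + l*(312*m^2 + 368*m + 36) - 72*m^3 - 84*m^2 - 12*m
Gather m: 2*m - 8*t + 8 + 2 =2*m - 8*t + 10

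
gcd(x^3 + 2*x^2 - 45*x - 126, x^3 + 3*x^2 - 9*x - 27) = x + 3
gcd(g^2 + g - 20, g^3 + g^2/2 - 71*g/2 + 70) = g - 4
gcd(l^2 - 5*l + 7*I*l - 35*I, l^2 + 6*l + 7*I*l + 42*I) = l + 7*I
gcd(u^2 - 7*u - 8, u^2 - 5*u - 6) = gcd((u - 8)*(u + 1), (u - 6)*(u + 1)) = u + 1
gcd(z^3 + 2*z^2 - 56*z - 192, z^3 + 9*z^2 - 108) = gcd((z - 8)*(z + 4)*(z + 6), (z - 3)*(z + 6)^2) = z + 6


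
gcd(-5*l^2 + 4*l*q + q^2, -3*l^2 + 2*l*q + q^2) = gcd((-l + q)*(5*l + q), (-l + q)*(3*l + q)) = -l + q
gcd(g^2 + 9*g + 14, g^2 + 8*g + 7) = g + 7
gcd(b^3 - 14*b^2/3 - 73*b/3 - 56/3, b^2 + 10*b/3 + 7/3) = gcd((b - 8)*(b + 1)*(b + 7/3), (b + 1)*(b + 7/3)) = b^2 + 10*b/3 + 7/3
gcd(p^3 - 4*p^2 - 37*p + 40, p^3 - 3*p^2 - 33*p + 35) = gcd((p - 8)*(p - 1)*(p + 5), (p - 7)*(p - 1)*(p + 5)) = p^2 + 4*p - 5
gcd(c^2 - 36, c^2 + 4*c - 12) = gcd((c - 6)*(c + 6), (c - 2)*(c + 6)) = c + 6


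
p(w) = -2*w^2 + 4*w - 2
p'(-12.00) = 52.00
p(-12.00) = -338.00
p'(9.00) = -32.00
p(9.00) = -128.00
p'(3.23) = -8.92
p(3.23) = -9.95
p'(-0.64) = 6.56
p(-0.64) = -5.38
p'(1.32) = -1.28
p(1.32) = -0.20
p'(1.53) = -2.12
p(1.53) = -0.56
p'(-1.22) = 8.88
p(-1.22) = -9.86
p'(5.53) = -18.12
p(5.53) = -41.04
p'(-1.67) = 10.68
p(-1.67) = -14.26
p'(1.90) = -3.60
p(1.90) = -1.62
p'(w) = 4 - 4*w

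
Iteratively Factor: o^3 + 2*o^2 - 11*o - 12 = (o - 3)*(o^2 + 5*o + 4) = (o - 3)*(o + 4)*(o + 1)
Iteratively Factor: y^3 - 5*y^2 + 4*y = (y)*(y^2 - 5*y + 4) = y*(y - 4)*(y - 1)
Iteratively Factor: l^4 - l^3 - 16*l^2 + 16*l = (l)*(l^3 - l^2 - 16*l + 16) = l*(l - 4)*(l^2 + 3*l - 4) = l*(l - 4)*(l - 1)*(l + 4)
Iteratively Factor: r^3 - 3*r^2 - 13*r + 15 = (r - 5)*(r^2 + 2*r - 3) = (r - 5)*(r - 1)*(r + 3)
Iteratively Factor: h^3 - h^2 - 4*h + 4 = (h - 1)*(h^2 - 4) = (h - 1)*(h + 2)*(h - 2)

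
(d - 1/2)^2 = d^2 - d + 1/4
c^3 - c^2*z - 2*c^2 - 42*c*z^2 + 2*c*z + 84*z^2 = (c - 2)*(c - 7*z)*(c + 6*z)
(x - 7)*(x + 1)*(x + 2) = x^3 - 4*x^2 - 19*x - 14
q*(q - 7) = q^2 - 7*q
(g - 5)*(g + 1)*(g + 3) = g^3 - g^2 - 17*g - 15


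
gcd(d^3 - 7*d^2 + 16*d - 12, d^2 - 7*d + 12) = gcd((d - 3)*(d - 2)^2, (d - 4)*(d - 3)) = d - 3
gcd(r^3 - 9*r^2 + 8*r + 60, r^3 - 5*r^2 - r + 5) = r - 5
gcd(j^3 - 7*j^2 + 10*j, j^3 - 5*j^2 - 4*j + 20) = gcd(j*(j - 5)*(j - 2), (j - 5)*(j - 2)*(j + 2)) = j^2 - 7*j + 10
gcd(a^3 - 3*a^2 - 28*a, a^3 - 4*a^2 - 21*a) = a^2 - 7*a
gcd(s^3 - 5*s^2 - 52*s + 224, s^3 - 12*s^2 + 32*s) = s^2 - 12*s + 32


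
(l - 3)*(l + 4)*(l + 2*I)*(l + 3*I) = l^4 + l^3 + 5*I*l^3 - 18*l^2 + 5*I*l^2 - 6*l - 60*I*l + 72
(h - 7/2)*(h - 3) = h^2 - 13*h/2 + 21/2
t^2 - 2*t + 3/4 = (t - 3/2)*(t - 1/2)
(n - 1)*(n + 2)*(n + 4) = n^3 + 5*n^2 + 2*n - 8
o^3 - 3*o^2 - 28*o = o*(o - 7)*(o + 4)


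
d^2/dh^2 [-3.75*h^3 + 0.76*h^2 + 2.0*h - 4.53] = 1.52 - 22.5*h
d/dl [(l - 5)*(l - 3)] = 2*l - 8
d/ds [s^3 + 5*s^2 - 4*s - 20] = 3*s^2 + 10*s - 4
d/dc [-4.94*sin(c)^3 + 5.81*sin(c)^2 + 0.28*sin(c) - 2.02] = (-14.82*sin(c)^2 + 11.62*sin(c) + 0.28)*cos(c)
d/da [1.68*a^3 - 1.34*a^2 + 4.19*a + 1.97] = 5.04*a^2 - 2.68*a + 4.19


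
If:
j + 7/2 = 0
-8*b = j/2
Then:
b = 7/32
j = -7/2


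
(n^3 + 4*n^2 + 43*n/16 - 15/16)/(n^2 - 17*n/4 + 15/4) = (16*n^3 + 64*n^2 + 43*n - 15)/(4*(4*n^2 - 17*n + 15))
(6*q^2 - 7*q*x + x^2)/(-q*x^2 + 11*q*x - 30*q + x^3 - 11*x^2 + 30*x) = (-6*q + x)/(x^2 - 11*x + 30)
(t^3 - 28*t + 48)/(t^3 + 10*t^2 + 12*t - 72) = (t - 4)/(t + 6)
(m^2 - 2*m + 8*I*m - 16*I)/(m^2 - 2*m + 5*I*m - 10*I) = (m + 8*I)/(m + 5*I)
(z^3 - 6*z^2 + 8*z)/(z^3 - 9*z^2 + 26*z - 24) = z/(z - 3)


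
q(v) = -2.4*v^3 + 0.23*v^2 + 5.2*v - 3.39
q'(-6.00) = -256.76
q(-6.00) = 492.09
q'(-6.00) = -256.76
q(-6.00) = 492.09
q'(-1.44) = -10.39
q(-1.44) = -3.23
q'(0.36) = 4.43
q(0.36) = -1.60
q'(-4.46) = -140.07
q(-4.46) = 190.91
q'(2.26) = -30.54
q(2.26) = -18.17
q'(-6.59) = -310.51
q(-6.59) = 659.19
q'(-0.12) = 5.04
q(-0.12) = -4.01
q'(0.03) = 5.21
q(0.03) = -3.23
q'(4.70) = -151.69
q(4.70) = -223.04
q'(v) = -7.2*v^2 + 0.46*v + 5.2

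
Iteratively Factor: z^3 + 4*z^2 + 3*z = (z + 3)*(z^2 + z) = z*(z + 3)*(z + 1)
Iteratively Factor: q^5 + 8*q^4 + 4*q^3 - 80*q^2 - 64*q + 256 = (q - 2)*(q^4 + 10*q^3 + 24*q^2 - 32*q - 128) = (q - 2)^2*(q^3 + 12*q^2 + 48*q + 64) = (q - 2)^2*(q + 4)*(q^2 + 8*q + 16) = (q - 2)^2*(q + 4)^2*(q + 4)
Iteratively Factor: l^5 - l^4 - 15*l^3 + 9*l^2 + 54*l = (l)*(l^4 - l^3 - 15*l^2 + 9*l + 54) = l*(l + 2)*(l^3 - 3*l^2 - 9*l + 27) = l*(l + 2)*(l + 3)*(l^2 - 6*l + 9) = l*(l - 3)*(l + 2)*(l + 3)*(l - 3)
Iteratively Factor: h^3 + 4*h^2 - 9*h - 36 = (h + 4)*(h^2 - 9) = (h - 3)*(h + 4)*(h + 3)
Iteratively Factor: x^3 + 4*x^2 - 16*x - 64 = (x - 4)*(x^2 + 8*x + 16) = (x - 4)*(x + 4)*(x + 4)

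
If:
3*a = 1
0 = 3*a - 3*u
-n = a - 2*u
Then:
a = 1/3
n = 1/3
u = 1/3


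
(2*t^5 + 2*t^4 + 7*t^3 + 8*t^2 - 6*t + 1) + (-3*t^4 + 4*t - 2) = 2*t^5 - t^4 + 7*t^3 + 8*t^2 - 2*t - 1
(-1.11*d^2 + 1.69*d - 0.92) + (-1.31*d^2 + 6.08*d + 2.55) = -2.42*d^2 + 7.77*d + 1.63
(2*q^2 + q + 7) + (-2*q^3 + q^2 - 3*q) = -2*q^3 + 3*q^2 - 2*q + 7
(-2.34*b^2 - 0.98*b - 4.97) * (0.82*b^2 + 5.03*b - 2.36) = -1.9188*b^4 - 12.5738*b^3 - 3.4824*b^2 - 22.6863*b + 11.7292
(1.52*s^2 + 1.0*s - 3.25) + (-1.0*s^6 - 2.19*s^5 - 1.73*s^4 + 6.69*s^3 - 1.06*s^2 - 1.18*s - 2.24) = -1.0*s^6 - 2.19*s^5 - 1.73*s^4 + 6.69*s^3 + 0.46*s^2 - 0.18*s - 5.49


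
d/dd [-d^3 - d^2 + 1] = d*(-3*d - 2)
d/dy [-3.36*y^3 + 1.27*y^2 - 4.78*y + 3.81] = -10.08*y^2 + 2.54*y - 4.78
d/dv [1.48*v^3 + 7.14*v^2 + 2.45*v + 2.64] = 4.44*v^2 + 14.28*v + 2.45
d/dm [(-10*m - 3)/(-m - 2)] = 17/(m + 2)^2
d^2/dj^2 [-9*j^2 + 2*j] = -18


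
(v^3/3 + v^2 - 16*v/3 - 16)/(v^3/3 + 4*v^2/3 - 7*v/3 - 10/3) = (v^3 + 3*v^2 - 16*v - 48)/(v^3 + 4*v^2 - 7*v - 10)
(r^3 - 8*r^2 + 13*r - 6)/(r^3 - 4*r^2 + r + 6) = (r^3 - 8*r^2 + 13*r - 6)/(r^3 - 4*r^2 + r + 6)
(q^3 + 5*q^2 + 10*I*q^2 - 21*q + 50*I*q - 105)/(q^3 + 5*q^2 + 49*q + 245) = (q + 3*I)/(q - 7*I)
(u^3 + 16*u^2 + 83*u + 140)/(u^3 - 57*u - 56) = (u^2 + 9*u + 20)/(u^2 - 7*u - 8)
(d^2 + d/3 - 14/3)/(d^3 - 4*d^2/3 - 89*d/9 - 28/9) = 3*(d - 2)/(3*d^2 - 11*d - 4)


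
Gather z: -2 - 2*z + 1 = -2*z - 1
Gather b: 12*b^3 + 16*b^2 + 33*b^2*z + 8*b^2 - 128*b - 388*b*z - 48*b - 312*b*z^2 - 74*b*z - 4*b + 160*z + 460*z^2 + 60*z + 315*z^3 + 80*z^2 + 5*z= 12*b^3 + b^2*(33*z + 24) + b*(-312*z^2 - 462*z - 180) + 315*z^3 + 540*z^2 + 225*z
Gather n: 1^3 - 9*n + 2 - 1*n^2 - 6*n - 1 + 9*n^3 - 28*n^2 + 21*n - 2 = 9*n^3 - 29*n^2 + 6*n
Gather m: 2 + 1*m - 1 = m + 1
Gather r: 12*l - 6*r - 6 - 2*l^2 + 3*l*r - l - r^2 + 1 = -2*l^2 + 11*l - r^2 + r*(3*l - 6) - 5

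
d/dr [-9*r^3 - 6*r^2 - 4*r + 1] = -27*r^2 - 12*r - 4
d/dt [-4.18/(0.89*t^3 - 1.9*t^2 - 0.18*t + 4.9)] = (11.1606*t^2 - 15.884*t - 0.7524)/(0.89*t^3 - 1.9*t^2 - 0.18*t + 4.9)^2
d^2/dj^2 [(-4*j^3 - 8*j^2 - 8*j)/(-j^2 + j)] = 40/(j^3 - 3*j^2 + 3*j - 1)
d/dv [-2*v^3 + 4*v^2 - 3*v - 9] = -6*v^2 + 8*v - 3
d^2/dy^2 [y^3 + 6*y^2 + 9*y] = 6*y + 12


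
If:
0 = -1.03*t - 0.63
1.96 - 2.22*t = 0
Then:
No Solution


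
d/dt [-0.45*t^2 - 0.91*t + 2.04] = -0.9*t - 0.91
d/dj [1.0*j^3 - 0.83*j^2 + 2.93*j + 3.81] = 3.0*j^2 - 1.66*j + 2.93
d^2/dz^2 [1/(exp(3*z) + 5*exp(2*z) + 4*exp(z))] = (-(exp(2*z) + 5*exp(z) + 4)*(9*exp(2*z) + 20*exp(z) + 4) + 2*(3*exp(2*z) + 10*exp(z) + 4)^2)*exp(-z)/(exp(2*z) + 5*exp(z) + 4)^3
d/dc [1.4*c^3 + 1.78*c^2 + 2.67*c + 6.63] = 4.2*c^2 + 3.56*c + 2.67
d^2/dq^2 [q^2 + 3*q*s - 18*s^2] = 2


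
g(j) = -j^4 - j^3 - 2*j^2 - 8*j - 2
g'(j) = -4*j^3 - 3*j^2 - 4*j - 8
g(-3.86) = -165.40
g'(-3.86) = 192.79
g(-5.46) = -743.90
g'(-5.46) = 575.49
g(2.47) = -86.25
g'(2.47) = -96.46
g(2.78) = -120.91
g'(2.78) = -128.25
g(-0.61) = 2.22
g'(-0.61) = -5.77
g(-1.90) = -0.19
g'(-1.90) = 16.21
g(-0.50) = 1.56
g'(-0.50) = -6.25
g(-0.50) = 1.56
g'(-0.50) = -6.25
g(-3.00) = -50.00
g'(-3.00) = 85.00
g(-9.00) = -5924.00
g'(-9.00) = 2701.00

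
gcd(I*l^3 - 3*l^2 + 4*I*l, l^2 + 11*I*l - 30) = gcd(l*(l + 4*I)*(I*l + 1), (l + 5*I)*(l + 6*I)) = 1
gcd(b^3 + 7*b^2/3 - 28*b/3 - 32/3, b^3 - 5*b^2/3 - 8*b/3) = b^2 - 5*b/3 - 8/3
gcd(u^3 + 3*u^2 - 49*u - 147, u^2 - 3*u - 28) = u - 7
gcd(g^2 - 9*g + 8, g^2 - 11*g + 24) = g - 8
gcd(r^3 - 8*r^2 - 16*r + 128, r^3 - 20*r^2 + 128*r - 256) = r^2 - 12*r + 32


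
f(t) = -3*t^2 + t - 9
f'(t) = 1 - 6*t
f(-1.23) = -14.77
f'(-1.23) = 8.38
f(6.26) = -120.30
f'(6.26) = -36.56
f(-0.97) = -12.79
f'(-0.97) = 6.82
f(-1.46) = -16.85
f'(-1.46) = 9.76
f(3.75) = -47.44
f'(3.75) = -21.50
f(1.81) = -17.02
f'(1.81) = -9.86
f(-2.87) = -36.58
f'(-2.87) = 18.22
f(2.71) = -28.32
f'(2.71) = -15.26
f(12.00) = -429.00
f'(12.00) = -71.00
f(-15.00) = -699.00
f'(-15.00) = 91.00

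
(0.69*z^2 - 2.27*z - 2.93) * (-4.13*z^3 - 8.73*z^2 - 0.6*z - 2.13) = -2.8497*z^5 + 3.3514*z^4 + 31.504*z^3 + 25.4712*z^2 + 6.5931*z + 6.2409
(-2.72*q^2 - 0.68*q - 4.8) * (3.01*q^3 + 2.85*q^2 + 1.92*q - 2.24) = -8.1872*q^5 - 9.7988*q^4 - 21.6084*q^3 - 8.8928*q^2 - 7.6928*q + 10.752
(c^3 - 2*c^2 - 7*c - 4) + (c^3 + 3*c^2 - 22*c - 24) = 2*c^3 + c^2 - 29*c - 28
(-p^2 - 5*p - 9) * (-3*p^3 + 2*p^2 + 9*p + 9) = 3*p^5 + 13*p^4 + 8*p^3 - 72*p^2 - 126*p - 81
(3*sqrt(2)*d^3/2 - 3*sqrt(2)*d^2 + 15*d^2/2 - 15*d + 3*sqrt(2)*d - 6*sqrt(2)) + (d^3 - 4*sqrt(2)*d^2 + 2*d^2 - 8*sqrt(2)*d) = d^3 + 3*sqrt(2)*d^3/2 - 7*sqrt(2)*d^2 + 19*d^2/2 - 15*d - 5*sqrt(2)*d - 6*sqrt(2)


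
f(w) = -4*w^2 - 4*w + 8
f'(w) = -8*w - 4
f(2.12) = -18.46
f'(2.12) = -20.96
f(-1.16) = 7.26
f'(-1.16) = 5.28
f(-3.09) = -17.83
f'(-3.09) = 20.72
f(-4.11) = -43.13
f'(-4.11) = 28.88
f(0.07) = 7.70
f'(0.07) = -4.56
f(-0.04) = 8.15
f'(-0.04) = -3.68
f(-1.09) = 7.61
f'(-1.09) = 4.72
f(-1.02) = 7.92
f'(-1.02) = 4.16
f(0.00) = 8.00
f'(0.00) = -4.00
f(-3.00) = -16.00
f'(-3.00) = 20.00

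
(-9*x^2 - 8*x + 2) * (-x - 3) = 9*x^3 + 35*x^2 + 22*x - 6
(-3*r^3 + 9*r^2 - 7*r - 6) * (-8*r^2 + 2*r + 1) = 24*r^5 - 78*r^4 + 71*r^3 + 43*r^2 - 19*r - 6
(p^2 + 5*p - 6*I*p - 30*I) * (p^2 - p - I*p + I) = p^4 + 4*p^3 - 7*I*p^3 - 11*p^2 - 28*I*p^2 - 24*p + 35*I*p + 30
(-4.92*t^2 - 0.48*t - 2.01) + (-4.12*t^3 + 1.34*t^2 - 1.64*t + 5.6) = -4.12*t^3 - 3.58*t^2 - 2.12*t + 3.59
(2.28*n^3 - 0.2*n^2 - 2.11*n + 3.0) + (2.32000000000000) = 2.28*n^3 - 0.2*n^2 - 2.11*n + 5.32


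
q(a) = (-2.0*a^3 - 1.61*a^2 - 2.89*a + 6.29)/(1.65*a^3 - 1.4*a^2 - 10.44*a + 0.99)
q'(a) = (-6.0*a^2 - 3.22*a - 2.89)/(1.65*a^3 - 1.4*a^2 - 10.44*a + 0.99) + (-4.95*a^2 + 2.8*a + 10.44)*(-2.0*a^3 - 1.61*a^2 - 2.89*a + 6.29)/(1.65*a^3 - 1.4*a^2 - 10.44*a + 0.99)^2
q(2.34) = 3.50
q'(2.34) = 7.90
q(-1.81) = 3.28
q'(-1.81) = -9.48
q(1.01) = 0.04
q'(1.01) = 1.29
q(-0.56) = 1.27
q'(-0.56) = 1.04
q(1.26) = 0.35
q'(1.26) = 1.29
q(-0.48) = 1.37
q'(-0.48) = 1.49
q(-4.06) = -1.39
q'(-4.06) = -0.29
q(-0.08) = 3.59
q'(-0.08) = 18.65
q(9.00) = -1.61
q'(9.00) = 0.07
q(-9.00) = -1.11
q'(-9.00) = -0.00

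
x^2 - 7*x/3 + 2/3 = (x - 2)*(x - 1/3)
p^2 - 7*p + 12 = (p - 4)*(p - 3)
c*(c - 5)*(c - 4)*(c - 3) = c^4 - 12*c^3 + 47*c^2 - 60*c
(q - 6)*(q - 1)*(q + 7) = q^3 - 43*q + 42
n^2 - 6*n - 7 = (n - 7)*(n + 1)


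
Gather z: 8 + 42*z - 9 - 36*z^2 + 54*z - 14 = -36*z^2 + 96*z - 15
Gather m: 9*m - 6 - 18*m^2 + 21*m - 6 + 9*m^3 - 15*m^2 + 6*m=9*m^3 - 33*m^2 + 36*m - 12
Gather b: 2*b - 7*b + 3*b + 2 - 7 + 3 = -2*b - 2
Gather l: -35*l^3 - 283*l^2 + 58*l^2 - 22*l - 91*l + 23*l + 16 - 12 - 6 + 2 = -35*l^3 - 225*l^2 - 90*l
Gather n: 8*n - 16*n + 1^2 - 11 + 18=8 - 8*n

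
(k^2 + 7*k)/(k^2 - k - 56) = k/(k - 8)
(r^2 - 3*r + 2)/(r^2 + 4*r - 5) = (r - 2)/(r + 5)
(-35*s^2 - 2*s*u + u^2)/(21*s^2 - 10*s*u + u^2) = (-5*s - u)/(3*s - u)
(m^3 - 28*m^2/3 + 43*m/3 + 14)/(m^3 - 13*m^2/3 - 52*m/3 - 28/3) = (m - 3)/(m + 2)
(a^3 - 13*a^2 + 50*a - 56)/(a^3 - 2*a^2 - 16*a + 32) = (a - 7)/(a + 4)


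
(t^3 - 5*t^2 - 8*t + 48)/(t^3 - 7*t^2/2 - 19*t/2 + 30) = 2*(t - 4)/(2*t - 5)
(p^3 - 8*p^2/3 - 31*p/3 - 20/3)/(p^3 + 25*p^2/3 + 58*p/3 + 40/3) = (p^2 - 4*p - 5)/(p^2 + 7*p + 10)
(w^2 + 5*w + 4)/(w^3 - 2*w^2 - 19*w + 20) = (w + 1)/(w^2 - 6*w + 5)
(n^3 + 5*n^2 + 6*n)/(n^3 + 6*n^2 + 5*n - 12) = n*(n + 2)/(n^2 + 3*n - 4)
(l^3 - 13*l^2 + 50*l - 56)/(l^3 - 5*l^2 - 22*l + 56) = (l - 4)/(l + 4)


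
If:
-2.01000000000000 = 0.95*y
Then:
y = -2.12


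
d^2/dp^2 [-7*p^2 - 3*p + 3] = -14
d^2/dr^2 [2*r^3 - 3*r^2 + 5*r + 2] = 12*r - 6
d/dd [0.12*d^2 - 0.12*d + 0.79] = 0.24*d - 0.12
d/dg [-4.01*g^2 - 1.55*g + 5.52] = -8.02*g - 1.55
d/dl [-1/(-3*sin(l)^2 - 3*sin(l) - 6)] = -(2*sin(l) + 1)*cos(l)/(3*(sin(l)^2 + sin(l) + 2)^2)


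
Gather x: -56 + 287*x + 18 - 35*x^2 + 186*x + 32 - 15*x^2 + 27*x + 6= -50*x^2 + 500*x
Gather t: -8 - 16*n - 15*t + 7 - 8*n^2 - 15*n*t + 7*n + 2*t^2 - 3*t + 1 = -8*n^2 - 9*n + 2*t^2 + t*(-15*n - 18)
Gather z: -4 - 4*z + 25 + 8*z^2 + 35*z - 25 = 8*z^2 + 31*z - 4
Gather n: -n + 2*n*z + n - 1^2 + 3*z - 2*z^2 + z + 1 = 2*n*z - 2*z^2 + 4*z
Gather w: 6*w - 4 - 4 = 6*w - 8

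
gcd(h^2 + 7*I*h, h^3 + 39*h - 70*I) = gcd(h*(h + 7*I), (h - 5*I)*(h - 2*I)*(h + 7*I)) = h + 7*I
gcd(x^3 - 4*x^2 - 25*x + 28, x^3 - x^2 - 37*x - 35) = x - 7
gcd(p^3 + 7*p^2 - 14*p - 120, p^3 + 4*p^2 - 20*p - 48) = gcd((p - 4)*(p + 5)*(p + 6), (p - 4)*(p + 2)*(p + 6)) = p^2 + 2*p - 24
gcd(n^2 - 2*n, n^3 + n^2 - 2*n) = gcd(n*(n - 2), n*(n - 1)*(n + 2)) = n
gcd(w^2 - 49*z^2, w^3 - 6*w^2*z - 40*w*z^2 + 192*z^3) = 1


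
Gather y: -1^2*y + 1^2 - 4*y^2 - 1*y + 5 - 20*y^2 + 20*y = -24*y^2 + 18*y + 6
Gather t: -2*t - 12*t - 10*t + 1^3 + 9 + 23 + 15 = 48 - 24*t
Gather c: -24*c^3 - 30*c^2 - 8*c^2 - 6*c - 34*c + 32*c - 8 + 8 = -24*c^3 - 38*c^2 - 8*c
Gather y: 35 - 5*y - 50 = -5*y - 15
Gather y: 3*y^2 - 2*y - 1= 3*y^2 - 2*y - 1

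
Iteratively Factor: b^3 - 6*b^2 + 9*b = (b - 3)*(b^2 - 3*b) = b*(b - 3)*(b - 3)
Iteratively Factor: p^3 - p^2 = (p - 1)*(p^2) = p*(p - 1)*(p)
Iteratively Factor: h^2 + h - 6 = (h - 2)*(h + 3)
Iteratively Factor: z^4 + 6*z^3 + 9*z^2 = (z)*(z^3 + 6*z^2 + 9*z) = z*(z + 3)*(z^2 + 3*z) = z*(z + 3)^2*(z)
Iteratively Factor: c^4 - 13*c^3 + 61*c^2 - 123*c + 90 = (c - 2)*(c^3 - 11*c^2 + 39*c - 45) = (c - 3)*(c - 2)*(c^2 - 8*c + 15) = (c - 3)^2*(c - 2)*(c - 5)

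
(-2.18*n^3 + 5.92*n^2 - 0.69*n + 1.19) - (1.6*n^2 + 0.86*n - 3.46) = -2.18*n^3 + 4.32*n^2 - 1.55*n + 4.65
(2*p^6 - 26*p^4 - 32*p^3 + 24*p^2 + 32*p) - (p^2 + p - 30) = 2*p^6 - 26*p^4 - 32*p^3 + 23*p^2 + 31*p + 30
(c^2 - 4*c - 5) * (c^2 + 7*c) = c^4 + 3*c^3 - 33*c^2 - 35*c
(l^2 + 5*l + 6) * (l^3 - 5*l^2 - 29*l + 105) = l^5 - 48*l^3 - 70*l^2 + 351*l + 630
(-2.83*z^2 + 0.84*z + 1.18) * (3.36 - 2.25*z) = 6.3675*z^3 - 11.3988*z^2 + 0.1674*z + 3.9648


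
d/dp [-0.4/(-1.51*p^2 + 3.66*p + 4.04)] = (1.464 - 1.208*p)/(-1.51*p^2 + 3.66*p + 4.04)^2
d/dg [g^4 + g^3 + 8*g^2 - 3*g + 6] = 4*g^3 + 3*g^2 + 16*g - 3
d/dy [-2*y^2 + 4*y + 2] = 4 - 4*y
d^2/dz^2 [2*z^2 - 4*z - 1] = 4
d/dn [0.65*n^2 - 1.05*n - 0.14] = 1.3*n - 1.05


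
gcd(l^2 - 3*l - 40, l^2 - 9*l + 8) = l - 8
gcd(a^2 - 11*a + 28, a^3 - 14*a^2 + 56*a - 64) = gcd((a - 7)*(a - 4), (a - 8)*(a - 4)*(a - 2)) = a - 4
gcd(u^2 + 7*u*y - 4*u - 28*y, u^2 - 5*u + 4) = u - 4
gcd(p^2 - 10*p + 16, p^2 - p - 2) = p - 2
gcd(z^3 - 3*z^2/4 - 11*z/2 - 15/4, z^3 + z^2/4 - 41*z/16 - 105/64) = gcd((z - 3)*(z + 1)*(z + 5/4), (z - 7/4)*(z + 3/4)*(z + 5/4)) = z + 5/4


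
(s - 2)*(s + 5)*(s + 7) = s^3 + 10*s^2 + 11*s - 70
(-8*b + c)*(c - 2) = -8*b*c + 16*b + c^2 - 2*c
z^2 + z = z*(z + 1)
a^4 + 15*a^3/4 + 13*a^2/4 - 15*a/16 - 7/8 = (a - 1/2)*(a + 1/2)*(a + 7/4)*(a + 2)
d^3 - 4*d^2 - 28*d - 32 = (d - 8)*(d + 2)^2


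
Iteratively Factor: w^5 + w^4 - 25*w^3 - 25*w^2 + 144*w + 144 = (w - 4)*(w^4 + 5*w^3 - 5*w^2 - 45*w - 36) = (w - 4)*(w + 4)*(w^3 + w^2 - 9*w - 9) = (w - 4)*(w + 1)*(w + 4)*(w^2 - 9) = (w - 4)*(w - 3)*(w + 1)*(w + 4)*(w + 3)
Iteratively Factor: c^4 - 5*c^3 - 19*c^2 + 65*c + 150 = (c + 2)*(c^3 - 7*c^2 - 5*c + 75) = (c + 2)*(c + 3)*(c^2 - 10*c + 25) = (c - 5)*(c + 2)*(c + 3)*(c - 5)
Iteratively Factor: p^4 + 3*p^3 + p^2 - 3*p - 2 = (p + 1)*(p^3 + 2*p^2 - p - 2) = (p - 1)*(p + 1)*(p^2 + 3*p + 2) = (p - 1)*(p + 1)*(p + 2)*(p + 1)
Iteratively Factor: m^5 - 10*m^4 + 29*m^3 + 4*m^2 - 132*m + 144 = (m - 3)*(m^4 - 7*m^3 + 8*m^2 + 28*m - 48) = (m - 3)*(m + 2)*(m^3 - 9*m^2 + 26*m - 24) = (m - 3)^2*(m + 2)*(m^2 - 6*m + 8) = (m - 3)^2*(m - 2)*(m + 2)*(m - 4)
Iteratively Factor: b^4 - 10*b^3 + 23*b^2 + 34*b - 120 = (b + 2)*(b^3 - 12*b^2 + 47*b - 60) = (b - 4)*(b + 2)*(b^2 - 8*b + 15) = (b - 5)*(b - 4)*(b + 2)*(b - 3)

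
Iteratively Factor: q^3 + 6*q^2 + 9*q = (q)*(q^2 + 6*q + 9) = q*(q + 3)*(q + 3)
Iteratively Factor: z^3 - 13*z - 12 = (z - 4)*(z^2 + 4*z + 3) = (z - 4)*(z + 3)*(z + 1)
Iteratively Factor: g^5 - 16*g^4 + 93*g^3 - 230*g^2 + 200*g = (g - 5)*(g^4 - 11*g^3 + 38*g^2 - 40*g) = (g - 5)*(g - 4)*(g^3 - 7*g^2 + 10*g) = (g - 5)*(g - 4)*(g - 2)*(g^2 - 5*g) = g*(g - 5)*(g - 4)*(g - 2)*(g - 5)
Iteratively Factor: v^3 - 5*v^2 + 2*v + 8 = (v - 4)*(v^2 - v - 2) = (v - 4)*(v - 2)*(v + 1)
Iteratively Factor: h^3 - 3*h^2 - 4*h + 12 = (h - 2)*(h^2 - h - 6) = (h - 3)*(h - 2)*(h + 2)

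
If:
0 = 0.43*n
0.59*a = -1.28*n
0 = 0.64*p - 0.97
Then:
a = 0.00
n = 0.00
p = 1.52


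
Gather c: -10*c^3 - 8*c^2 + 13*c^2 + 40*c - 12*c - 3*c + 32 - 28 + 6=-10*c^3 + 5*c^2 + 25*c + 10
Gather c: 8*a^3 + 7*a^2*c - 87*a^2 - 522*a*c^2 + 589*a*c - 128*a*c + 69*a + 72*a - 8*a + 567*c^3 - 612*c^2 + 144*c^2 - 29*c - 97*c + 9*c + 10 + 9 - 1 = 8*a^3 - 87*a^2 + 133*a + 567*c^3 + c^2*(-522*a - 468) + c*(7*a^2 + 461*a - 117) + 18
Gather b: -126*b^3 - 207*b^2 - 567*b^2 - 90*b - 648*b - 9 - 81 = -126*b^3 - 774*b^2 - 738*b - 90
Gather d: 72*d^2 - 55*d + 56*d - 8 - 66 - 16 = 72*d^2 + d - 90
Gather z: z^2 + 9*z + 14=z^2 + 9*z + 14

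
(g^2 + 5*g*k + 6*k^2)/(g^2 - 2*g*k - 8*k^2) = (g + 3*k)/(g - 4*k)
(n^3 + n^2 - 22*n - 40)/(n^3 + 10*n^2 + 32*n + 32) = (n - 5)/(n + 4)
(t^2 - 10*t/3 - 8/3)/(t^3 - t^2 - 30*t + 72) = (t + 2/3)/(t^2 + 3*t - 18)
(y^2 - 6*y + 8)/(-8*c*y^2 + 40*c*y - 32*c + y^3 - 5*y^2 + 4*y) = (y - 2)/(-8*c*y + 8*c + y^2 - y)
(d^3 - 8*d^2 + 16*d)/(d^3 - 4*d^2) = (d - 4)/d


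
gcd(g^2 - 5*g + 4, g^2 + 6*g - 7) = g - 1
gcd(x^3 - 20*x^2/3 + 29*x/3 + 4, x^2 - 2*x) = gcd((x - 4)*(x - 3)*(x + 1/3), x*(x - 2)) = 1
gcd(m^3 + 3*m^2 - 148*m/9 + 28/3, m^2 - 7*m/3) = m - 7/3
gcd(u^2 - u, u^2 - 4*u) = u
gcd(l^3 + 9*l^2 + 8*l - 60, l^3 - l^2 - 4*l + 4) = l - 2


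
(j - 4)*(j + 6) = j^2 + 2*j - 24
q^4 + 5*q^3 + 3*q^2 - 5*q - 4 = (q - 1)*(q + 1)^2*(q + 4)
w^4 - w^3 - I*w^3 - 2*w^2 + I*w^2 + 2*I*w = w*(w - 2)*(w + 1)*(w - I)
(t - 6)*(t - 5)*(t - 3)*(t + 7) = t^4 - 7*t^3 - 35*t^2 + 351*t - 630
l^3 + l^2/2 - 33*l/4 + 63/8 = (l - 3/2)^2*(l + 7/2)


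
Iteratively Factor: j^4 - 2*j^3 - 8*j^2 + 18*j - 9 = (j - 1)*(j^3 - j^2 - 9*j + 9) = (j - 1)^2*(j^2 - 9) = (j - 3)*(j - 1)^2*(j + 3)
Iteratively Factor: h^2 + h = (h)*(h + 1)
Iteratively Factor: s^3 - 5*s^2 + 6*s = (s - 2)*(s^2 - 3*s) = (s - 3)*(s - 2)*(s)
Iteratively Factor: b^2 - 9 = (b + 3)*(b - 3)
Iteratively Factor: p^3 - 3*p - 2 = (p - 2)*(p^2 + 2*p + 1) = (p - 2)*(p + 1)*(p + 1)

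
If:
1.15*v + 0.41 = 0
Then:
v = -0.36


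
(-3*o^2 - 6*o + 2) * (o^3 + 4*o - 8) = -3*o^5 - 6*o^4 - 10*o^3 + 56*o - 16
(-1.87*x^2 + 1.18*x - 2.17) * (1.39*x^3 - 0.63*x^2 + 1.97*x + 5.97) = -2.5993*x^5 + 2.8183*x^4 - 7.4436*x^3 - 7.4722*x^2 + 2.7697*x - 12.9549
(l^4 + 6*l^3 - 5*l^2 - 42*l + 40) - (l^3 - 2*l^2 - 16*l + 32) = l^4 + 5*l^3 - 3*l^2 - 26*l + 8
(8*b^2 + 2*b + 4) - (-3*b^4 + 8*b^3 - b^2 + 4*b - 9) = 3*b^4 - 8*b^3 + 9*b^2 - 2*b + 13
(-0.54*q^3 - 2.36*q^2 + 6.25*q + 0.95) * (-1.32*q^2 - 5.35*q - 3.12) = 0.7128*q^5 + 6.0042*q^4 + 6.0608*q^3 - 27.3283*q^2 - 24.5825*q - 2.964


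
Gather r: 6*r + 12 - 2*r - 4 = 4*r + 8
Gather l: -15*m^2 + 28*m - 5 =-15*m^2 + 28*m - 5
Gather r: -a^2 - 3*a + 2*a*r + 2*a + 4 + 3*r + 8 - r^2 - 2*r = -a^2 - a - r^2 + r*(2*a + 1) + 12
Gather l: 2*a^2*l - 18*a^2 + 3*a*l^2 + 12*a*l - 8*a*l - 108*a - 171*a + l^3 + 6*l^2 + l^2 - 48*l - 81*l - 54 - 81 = -18*a^2 - 279*a + l^3 + l^2*(3*a + 7) + l*(2*a^2 + 4*a - 129) - 135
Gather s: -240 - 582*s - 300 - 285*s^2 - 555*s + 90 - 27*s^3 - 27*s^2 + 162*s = -27*s^3 - 312*s^2 - 975*s - 450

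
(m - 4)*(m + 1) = m^2 - 3*m - 4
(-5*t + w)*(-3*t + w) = 15*t^2 - 8*t*w + w^2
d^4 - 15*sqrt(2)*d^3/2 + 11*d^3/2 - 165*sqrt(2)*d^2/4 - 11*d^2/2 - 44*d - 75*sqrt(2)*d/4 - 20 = (d + 1/2)*(d + 5)*(d - 8*sqrt(2))*(d + sqrt(2)/2)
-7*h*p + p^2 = p*(-7*h + p)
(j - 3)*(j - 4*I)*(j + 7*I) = j^3 - 3*j^2 + 3*I*j^2 + 28*j - 9*I*j - 84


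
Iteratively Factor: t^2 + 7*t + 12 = (t + 3)*(t + 4)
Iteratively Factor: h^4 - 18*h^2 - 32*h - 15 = (h + 3)*(h^3 - 3*h^2 - 9*h - 5) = (h + 1)*(h + 3)*(h^2 - 4*h - 5) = (h - 5)*(h + 1)*(h + 3)*(h + 1)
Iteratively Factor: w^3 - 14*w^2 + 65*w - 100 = (w - 5)*(w^2 - 9*w + 20) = (w - 5)*(w - 4)*(w - 5)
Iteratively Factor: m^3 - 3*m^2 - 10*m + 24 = (m - 4)*(m^2 + m - 6) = (m - 4)*(m + 3)*(m - 2)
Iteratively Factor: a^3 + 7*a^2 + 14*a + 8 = (a + 2)*(a^2 + 5*a + 4) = (a + 1)*(a + 2)*(a + 4)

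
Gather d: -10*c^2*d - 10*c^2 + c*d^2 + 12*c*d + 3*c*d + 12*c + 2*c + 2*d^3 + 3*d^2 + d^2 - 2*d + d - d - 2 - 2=-10*c^2 + 14*c + 2*d^3 + d^2*(c + 4) + d*(-10*c^2 + 15*c - 2) - 4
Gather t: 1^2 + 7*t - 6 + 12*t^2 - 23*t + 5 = 12*t^2 - 16*t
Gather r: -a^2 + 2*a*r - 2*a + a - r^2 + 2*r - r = -a^2 - a - r^2 + r*(2*a + 1)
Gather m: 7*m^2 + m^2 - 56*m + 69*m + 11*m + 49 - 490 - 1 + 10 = 8*m^2 + 24*m - 432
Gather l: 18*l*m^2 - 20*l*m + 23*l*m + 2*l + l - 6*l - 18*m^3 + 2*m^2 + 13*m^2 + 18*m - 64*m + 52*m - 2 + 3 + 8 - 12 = l*(18*m^2 + 3*m - 3) - 18*m^3 + 15*m^2 + 6*m - 3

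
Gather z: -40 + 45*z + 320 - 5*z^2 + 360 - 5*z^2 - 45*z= 640 - 10*z^2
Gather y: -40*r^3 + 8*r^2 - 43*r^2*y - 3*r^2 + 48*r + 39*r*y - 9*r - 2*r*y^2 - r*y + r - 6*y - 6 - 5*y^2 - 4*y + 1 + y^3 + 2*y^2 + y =-40*r^3 + 5*r^2 + 40*r + y^3 + y^2*(-2*r - 3) + y*(-43*r^2 + 38*r - 9) - 5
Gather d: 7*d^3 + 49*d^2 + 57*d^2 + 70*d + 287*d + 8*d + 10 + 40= 7*d^3 + 106*d^2 + 365*d + 50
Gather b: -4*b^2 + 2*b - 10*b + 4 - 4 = -4*b^2 - 8*b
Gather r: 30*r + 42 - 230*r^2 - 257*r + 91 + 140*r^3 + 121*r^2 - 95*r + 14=140*r^3 - 109*r^2 - 322*r + 147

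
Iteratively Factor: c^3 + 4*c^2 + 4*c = (c + 2)*(c^2 + 2*c) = c*(c + 2)*(c + 2)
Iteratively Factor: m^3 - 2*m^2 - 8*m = (m + 2)*(m^2 - 4*m) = (m - 4)*(m + 2)*(m)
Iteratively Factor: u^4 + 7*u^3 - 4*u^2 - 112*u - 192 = (u + 4)*(u^3 + 3*u^2 - 16*u - 48) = (u + 3)*(u + 4)*(u^2 - 16) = (u + 3)*(u + 4)^2*(u - 4)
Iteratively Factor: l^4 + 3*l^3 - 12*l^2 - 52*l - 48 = (l + 2)*(l^3 + l^2 - 14*l - 24) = (l + 2)^2*(l^2 - l - 12) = (l - 4)*(l + 2)^2*(l + 3)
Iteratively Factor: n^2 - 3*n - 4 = (n - 4)*(n + 1)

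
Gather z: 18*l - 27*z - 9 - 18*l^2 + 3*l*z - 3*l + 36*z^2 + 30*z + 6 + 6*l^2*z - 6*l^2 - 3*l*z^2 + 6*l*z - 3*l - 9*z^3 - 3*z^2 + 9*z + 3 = -24*l^2 + 12*l - 9*z^3 + z^2*(33 - 3*l) + z*(6*l^2 + 9*l + 12)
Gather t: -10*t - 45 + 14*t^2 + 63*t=14*t^2 + 53*t - 45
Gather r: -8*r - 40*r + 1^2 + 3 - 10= -48*r - 6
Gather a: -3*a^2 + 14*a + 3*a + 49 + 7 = -3*a^2 + 17*a + 56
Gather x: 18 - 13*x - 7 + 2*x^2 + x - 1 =2*x^2 - 12*x + 10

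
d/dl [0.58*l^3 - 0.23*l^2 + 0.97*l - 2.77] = 1.74*l^2 - 0.46*l + 0.97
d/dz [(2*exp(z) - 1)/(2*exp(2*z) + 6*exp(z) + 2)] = (-exp(2*z) + exp(z) + 5/2)*exp(z)/(exp(4*z) + 6*exp(3*z) + 11*exp(2*z) + 6*exp(z) + 1)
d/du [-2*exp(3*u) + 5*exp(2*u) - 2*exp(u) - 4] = (-6*exp(2*u) + 10*exp(u) - 2)*exp(u)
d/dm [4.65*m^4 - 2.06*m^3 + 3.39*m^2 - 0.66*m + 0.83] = 18.6*m^3 - 6.18*m^2 + 6.78*m - 0.66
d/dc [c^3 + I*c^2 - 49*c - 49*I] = 3*c^2 + 2*I*c - 49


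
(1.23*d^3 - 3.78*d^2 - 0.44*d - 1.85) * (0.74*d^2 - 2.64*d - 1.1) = 0.9102*d^5 - 6.0444*d^4 + 8.3006*d^3 + 3.9506*d^2 + 5.368*d + 2.035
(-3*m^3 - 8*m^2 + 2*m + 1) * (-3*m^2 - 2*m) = 9*m^5 + 30*m^4 + 10*m^3 - 7*m^2 - 2*m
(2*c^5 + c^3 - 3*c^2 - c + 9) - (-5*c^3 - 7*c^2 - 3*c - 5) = 2*c^5 + 6*c^3 + 4*c^2 + 2*c + 14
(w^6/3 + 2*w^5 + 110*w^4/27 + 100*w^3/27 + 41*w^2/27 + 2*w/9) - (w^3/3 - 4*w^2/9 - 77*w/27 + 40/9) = w^6/3 + 2*w^5 + 110*w^4/27 + 91*w^3/27 + 53*w^2/27 + 83*w/27 - 40/9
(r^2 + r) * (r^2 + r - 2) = r^4 + 2*r^3 - r^2 - 2*r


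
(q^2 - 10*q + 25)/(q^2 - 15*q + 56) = (q^2 - 10*q + 25)/(q^2 - 15*q + 56)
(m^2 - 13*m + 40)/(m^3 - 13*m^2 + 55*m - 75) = (m - 8)/(m^2 - 8*m + 15)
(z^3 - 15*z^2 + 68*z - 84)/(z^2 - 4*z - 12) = (z^2 - 9*z + 14)/(z + 2)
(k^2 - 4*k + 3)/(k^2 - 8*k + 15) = (k - 1)/(k - 5)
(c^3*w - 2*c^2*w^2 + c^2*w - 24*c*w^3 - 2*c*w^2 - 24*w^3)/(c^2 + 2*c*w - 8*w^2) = w*(-c^2 + 6*c*w - c + 6*w)/(-c + 2*w)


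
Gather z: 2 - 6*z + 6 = 8 - 6*z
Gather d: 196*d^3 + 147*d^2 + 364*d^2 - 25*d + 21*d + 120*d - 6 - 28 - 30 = 196*d^3 + 511*d^2 + 116*d - 64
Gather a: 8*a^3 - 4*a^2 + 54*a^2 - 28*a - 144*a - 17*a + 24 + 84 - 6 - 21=8*a^3 + 50*a^2 - 189*a + 81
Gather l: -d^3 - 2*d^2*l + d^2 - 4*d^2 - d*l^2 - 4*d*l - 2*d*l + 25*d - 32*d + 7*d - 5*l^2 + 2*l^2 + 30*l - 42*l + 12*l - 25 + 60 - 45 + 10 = -d^3 - 3*d^2 + l^2*(-d - 3) + l*(-2*d^2 - 6*d)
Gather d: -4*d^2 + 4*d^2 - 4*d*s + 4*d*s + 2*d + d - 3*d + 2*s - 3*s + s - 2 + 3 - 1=0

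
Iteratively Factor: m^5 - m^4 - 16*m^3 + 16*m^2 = (m)*(m^4 - m^3 - 16*m^2 + 16*m) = m*(m - 1)*(m^3 - 16*m) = m*(m - 1)*(m + 4)*(m^2 - 4*m) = m*(m - 4)*(m - 1)*(m + 4)*(m)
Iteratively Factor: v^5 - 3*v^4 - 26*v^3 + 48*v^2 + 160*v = (v + 4)*(v^4 - 7*v^3 + 2*v^2 + 40*v) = (v + 2)*(v + 4)*(v^3 - 9*v^2 + 20*v) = (v - 5)*(v + 2)*(v + 4)*(v^2 - 4*v) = (v - 5)*(v - 4)*(v + 2)*(v + 4)*(v)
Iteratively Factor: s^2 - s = (s - 1)*(s)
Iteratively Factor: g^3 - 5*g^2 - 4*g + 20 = (g + 2)*(g^2 - 7*g + 10) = (g - 2)*(g + 2)*(g - 5)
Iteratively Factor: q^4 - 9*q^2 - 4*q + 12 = (q - 3)*(q^3 + 3*q^2 - 4) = (q - 3)*(q + 2)*(q^2 + q - 2) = (q - 3)*(q + 2)^2*(q - 1)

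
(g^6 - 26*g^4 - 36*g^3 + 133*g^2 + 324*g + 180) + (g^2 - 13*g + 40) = g^6 - 26*g^4 - 36*g^3 + 134*g^2 + 311*g + 220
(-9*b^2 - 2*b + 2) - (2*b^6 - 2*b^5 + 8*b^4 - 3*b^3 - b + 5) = -2*b^6 + 2*b^5 - 8*b^4 + 3*b^3 - 9*b^2 - b - 3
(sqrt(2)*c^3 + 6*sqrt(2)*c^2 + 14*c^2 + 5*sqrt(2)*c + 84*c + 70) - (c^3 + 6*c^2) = -c^3 + sqrt(2)*c^3 + 8*c^2 + 6*sqrt(2)*c^2 + 5*sqrt(2)*c + 84*c + 70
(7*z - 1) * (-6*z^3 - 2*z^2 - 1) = -42*z^4 - 8*z^3 + 2*z^2 - 7*z + 1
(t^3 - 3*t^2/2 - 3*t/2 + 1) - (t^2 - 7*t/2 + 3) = t^3 - 5*t^2/2 + 2*t - 2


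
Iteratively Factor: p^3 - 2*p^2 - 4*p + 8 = (p - 2)*(p^2 - 4) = (p - 2)*(p + 2)*(p - 2)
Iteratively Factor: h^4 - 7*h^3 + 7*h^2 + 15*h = (h)*(h^3 - 7*h^2 + 7*h + 15) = h*(h - 3)*(h^2 - 4*h - 5) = h*(h - 5)*(h - 3)*(h + 1)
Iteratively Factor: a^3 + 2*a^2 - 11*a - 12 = (a + 4)*(a^2 - 2*a - 3) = (a - 3)*(a + 4)*(a + 1)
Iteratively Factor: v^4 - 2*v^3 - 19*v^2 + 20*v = (v - 5)*(v^3 + 3*v^2 - 4*v) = v*(v - 5)*(v^2 + 3*v - 4) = v*(v - 5)*(v - 1)*(v + 4)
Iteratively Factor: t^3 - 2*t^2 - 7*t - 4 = (t - 4)*(t^2 + 2*t + 1) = (t - 4)*(t + 1)*(t + 1)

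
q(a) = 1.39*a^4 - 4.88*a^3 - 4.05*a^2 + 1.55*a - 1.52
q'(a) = 5.56*a^3 - 14.64*a^2 - 8.1*a + 1.55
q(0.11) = -1.40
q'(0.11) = 0.49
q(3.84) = -29.38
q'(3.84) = 69.39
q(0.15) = -1.39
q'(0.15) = 0.02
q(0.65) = -3.32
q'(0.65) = -8.37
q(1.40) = -15.34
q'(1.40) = -23.23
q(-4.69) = 1078.08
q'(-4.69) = -856.06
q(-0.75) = -2.46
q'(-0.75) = -2.96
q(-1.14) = 1.03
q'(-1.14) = -16.48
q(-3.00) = 201.73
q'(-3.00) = -256.03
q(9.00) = 5246.65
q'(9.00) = 2796.05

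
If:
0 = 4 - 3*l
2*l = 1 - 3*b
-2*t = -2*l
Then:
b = -5/9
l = 4/3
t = 4/3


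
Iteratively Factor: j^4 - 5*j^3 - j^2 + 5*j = (j - 1)*(j^3 - 4*j^2 - 5*j) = j*(j - 1)*(j^2 - 4*j - 5) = j*(j - 1)*(j + 1)*(j - 5)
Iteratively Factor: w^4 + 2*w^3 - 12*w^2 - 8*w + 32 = (w + 2)*(w^3 - 12*w + 16) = (w - 2)*(w + 2)*(w^2 + 2*w - 8) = (w - 2)*(w + 2)*(w + 4)*(w - 2)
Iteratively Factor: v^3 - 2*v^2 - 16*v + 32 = (v + 4)*(v^2 - 6*v + 8) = (v - 2)*(v + 4)*(v - 4)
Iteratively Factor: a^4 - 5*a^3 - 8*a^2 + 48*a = (a)*(a^3 - 5*a^2 - 8*a + 48) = a*(a - 4)*(a^2 - a - 12) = a*(a - 4)^2*(a + 3)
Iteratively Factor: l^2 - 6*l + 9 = (l - 3)*(l - 3)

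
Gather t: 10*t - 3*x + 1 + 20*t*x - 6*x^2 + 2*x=t*(20*x + 10) - 6*x^2 - x + 1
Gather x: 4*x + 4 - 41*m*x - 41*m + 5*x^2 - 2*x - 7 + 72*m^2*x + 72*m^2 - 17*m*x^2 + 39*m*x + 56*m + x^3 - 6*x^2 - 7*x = 72*m^2 + 15*m + x^3 + x^2*(-17*m - 1) + x*(72*m^2 - 2*m - 5) - 3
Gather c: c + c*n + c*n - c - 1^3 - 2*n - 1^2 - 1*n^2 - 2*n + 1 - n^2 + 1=2*c*n - 2*n^2 - 4*n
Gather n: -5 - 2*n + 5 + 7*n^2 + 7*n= 7*n^2 + 5*n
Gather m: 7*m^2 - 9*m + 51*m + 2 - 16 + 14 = 7*m^2 + 42*m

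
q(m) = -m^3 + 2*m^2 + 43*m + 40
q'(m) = -3*m^2 + 4*m + 43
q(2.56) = 146.41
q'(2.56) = 33.58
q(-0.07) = 37.00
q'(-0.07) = 42.71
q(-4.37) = -26.26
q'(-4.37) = -31.77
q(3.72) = 176.16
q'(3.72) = 16.36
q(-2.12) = -32.64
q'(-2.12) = 21.04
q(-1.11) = -3.90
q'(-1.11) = 34.86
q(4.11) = 181.09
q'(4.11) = 8.76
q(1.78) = 117.24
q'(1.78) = 40.61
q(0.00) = 40.00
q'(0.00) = 43.00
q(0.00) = 40.00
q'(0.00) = 43.00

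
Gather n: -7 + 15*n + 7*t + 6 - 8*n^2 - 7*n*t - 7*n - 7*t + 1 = -8*n^2 + n*(8 - 7*t)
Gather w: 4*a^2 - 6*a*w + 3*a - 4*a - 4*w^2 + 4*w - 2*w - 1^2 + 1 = 4*a^2 - a - 4*w^2 + w*(2 - 6*a)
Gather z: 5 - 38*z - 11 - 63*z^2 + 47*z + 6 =-63*z^2 + 9*z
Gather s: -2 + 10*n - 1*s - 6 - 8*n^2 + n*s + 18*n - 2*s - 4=-8*n^2 + 28*n + s*(n - 3) - 12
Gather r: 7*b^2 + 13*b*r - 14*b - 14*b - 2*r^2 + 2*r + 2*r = 7*b^2 - 28*b - 2*r^2 + r*(13*b + 4)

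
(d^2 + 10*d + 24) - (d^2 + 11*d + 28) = -d - 4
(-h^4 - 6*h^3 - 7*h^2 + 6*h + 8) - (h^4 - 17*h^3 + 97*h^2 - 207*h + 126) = -2*h^4 + 11*h^3 - 104*h^2 + 213*h - 118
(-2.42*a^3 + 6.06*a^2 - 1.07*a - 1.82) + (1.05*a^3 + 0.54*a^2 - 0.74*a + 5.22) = -1.37*a^3 + 6.6*a^2 - 1.81*a + 3.4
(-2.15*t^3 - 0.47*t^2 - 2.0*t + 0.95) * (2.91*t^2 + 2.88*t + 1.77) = -6.2565*t^5 - 7.5597*t^4 - 10.9791*t^3 - 3.8274*t^2 - 0.804*t + 1.6815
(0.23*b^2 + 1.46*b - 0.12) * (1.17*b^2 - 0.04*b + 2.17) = 0.2691*b^4 + 1.699*b^3 + 0.3003*b^2 + 3.173*b - 0.2604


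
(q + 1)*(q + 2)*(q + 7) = q^3 + 10*q^2 + 23*q + 14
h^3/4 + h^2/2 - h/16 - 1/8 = (h/4 + 1/2)*(h - 1/2)*(h + 1/2)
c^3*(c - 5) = c^4 - 5*c^3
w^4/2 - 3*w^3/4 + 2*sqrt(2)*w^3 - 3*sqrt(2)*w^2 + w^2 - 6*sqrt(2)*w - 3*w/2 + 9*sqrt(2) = (w/2 + sqrt(2))*(w - 3/2)*(w - sqrt(2))*(w + 3*sqrt(2))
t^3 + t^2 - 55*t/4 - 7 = (t - 7/2)*(t + 1/2)*(t + 4)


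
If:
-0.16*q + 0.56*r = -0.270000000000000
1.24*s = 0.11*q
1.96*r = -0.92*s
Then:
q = 1.47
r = -0.06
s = 0.13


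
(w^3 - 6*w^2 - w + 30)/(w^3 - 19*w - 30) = (w - 3)/(w + 3)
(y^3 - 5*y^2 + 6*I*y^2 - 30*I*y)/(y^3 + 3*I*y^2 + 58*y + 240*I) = y*(y - 5)/(y^2 - 3*I*y + 40)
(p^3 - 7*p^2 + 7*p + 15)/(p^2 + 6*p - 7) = (p^3 - 7*p^2 + 7*p + 15)/(p^2 + 6*p - 7)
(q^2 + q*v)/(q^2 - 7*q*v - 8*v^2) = q/(q - 8*v)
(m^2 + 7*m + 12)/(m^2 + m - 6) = (m + 4)/(m - 2)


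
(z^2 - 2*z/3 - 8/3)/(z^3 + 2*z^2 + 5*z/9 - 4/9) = 3*(z - 2)/(3*z^2 + 2*z - 1)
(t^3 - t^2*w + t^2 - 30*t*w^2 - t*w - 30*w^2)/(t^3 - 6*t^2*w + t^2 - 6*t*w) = (t + 5*w)/t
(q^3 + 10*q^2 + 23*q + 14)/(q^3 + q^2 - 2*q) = (q^2 + 8*q + 7)/(q*(q - 1))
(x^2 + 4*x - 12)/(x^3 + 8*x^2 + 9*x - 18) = (x - 2)/(x^2 + 2*x - 3)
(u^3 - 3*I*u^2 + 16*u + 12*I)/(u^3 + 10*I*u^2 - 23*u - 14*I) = (u - 6*I)/(u + 7*I)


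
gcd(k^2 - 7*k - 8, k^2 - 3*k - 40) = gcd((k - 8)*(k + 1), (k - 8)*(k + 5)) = k - 8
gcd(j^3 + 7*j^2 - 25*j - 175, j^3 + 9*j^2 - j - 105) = j^2 + 12*j + 35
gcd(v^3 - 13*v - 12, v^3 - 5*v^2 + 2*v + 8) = v^2 - 3*v - 4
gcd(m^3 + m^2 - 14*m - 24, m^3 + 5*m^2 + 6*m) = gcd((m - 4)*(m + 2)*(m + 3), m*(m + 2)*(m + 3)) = m^2 + 5*m + 6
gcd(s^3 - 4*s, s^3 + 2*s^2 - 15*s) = s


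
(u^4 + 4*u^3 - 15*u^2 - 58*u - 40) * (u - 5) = u^5 - u^4 - 35*u^3 + 17*u^2 + 250*u + 200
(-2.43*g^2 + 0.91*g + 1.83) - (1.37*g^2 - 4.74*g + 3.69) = -3.8*g^2 + 5.65*g - 1.86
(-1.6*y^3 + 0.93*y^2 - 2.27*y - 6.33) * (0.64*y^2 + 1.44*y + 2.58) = -1.024*y^5 - 1.7088*y^4 - 4.2416*y^3 - 4.9206*y^2 - 14.9718*y - 16.3314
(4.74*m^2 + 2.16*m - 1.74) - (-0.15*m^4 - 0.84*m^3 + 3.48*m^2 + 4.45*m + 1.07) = 0.15*m^4 + 0.84*m^3 + 1.26*m^2 - 2.29*m - 2.81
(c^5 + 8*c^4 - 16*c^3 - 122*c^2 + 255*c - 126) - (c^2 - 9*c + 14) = c^5 + 8*c^4 - 16*c^3 - 123*c^2 + 264*c - 140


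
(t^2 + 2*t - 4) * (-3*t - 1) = -3*t^3 - 7*t^2 + 10*t + 4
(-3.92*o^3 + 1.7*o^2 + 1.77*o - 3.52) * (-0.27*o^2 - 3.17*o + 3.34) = 1.0584*o^5 + 11.9674*o^4 - 18.9597*o^3 + 1.0175*o^2 + 17.0702*o - 11.7568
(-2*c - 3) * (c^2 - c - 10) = -2*c^3 - c^2 + 23*c + 30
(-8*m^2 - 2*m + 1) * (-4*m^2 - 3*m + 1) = 32*m^4 + 32*m^3 - 6*m^2 - 5*m + 1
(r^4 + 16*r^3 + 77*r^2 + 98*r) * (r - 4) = r^5 + 12*r^4 + 13*r^3 - 210*r^2 - 392*r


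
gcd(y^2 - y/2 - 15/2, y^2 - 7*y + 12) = y - 3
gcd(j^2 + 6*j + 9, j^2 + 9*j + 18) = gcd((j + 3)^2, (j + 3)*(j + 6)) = j + 3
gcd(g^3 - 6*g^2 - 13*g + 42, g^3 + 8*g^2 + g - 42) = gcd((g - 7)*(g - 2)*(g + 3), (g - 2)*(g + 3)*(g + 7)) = g^2 + g - 6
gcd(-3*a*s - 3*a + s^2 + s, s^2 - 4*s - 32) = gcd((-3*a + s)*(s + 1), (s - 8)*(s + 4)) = 1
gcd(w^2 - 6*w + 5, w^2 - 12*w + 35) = w - 5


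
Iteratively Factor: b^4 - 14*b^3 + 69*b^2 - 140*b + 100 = (b - 2)*(b^3 - 12*b^2 + 45*b - 50) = (b - 2)^2*(b^2 - 10*b + 25) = (b - 5)*(b - 2)^2*(b - 5)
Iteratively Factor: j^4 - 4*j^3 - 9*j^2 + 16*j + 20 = (j + 2)*(j^3 - 6*j^2 + 3*j + 10) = (j + 1)*(j + 2)*(j^2 - 7*j + 10) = (j - 2)*(j + 1)*(j + 2)*(j - 5)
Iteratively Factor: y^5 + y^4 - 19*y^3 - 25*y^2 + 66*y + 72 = (y - 2)*(y^4 + 3*y^3 - 13*y^2 - 51*y - 36) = (y - 2)*(y + 3)*(y^3 - 13*y - 12) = (y - 4)*(y - 2)*(y + 3)*(y^2 + 4*y + 3) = (y - 4)*(y - 2)*(y + 3)^2*(y + 1)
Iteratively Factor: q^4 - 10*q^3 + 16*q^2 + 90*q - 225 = (q - 3)*(q^3 - 7*q^2 - 5*q + 75) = (q - 5)*(q - 3)*(q^2 - 2*q - 15) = (q - 5)^2*(q - 3)*(q + 3)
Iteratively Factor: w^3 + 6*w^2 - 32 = (w + 4)*(w^2 + 2*w - 8) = (w + 4)^2*(w - 2)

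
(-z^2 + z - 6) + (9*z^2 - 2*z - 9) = 8*z^2 - z - 15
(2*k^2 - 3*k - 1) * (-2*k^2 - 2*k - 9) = -4*k^4 + 2*k^3 - 10*k^2 + 29*k + 9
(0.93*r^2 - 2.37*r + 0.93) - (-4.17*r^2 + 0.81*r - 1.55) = 5.1*r^2 - 3.18*r + 2.48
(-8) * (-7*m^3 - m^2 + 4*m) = 56*m^3 + 8*m^2 - 32*m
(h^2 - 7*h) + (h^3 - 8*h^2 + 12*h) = h^3 - 7*h^2 + 5*h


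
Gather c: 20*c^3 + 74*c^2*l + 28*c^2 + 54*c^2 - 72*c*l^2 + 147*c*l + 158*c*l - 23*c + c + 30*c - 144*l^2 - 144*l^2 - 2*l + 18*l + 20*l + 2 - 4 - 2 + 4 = 20*c^3 + c^2*(74*l + 82) + c*(-72*l^2 + 305*l + 8) - 288*l^2 + 36*l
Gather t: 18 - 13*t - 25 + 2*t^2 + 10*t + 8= 2*t^2 - 3*t + 1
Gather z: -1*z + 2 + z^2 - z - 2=z^2 - 2*z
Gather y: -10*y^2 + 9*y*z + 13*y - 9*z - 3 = -10*y^2 + y*(9*z + 13) - 9*z - 3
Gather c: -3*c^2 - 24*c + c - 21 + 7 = -3*c^2 - 23*c - 14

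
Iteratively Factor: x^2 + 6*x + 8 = (x + 4)*(x + 2)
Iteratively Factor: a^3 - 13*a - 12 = (a + 1)*(a^2 - a - 12) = (a - 4)*(a + 1)*(a + 3)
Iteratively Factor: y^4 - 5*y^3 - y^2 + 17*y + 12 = (y - 4)*(y^3 - y^2 - 5*y - 3) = (y - 4)*(y + 1)*(y^2 - 2*y - 3) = (y - 4)*(y + 1)^2*(y - 3)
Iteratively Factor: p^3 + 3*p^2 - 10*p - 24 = (p + 4)*(p^2 - p - 6) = (p + 2)*(p + 4)*(p - 3)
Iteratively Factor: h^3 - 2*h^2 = (h)*(h^2 - 2*h) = h*(h - 2)*(h)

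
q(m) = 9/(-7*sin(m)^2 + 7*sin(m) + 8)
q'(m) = 9*(14*sin(m)*cos(m) - 7*cos(m))/(-7*sin(m)^2 + 7*sin(m) + 8)^2 = 63*(2*sin(m) - 1)*cos(m)/(-7*sin(m)^2 + 7*sin(m) + 8)^2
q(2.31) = 0.96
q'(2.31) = -0.23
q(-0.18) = 1.38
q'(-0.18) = -1.98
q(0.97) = 1.00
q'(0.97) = 0.28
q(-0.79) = -17.83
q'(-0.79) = -421.42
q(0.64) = 0.93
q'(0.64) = 0.10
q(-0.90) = -5.06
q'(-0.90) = -31.78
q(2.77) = 0.94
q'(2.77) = 0.17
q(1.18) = 1.06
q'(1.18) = 0.28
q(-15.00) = 18.45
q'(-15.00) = 462.61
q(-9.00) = 2.29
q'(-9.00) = 6.79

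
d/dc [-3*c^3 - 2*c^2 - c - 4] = -9*c^2 - 4*c - 1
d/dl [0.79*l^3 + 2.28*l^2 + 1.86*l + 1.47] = 2.37*l^2 + 4.56*l + 1.86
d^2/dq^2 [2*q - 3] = 0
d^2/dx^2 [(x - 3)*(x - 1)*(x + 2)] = 6*x - 4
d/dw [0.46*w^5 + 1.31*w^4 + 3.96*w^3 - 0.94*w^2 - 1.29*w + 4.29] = 2.3*w^4 + 5.24*w^3 + 11.88*w^2 - 1.88*w - 1.29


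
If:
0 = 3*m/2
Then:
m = 0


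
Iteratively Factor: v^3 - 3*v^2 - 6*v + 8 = (v - 1)*(v^2 - 2*v - 8) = (v - 1)*(v + 2)*(v - 4)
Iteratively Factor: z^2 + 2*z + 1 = (z + 1)*(z + 1)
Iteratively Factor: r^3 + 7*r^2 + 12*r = (r + 3)*(r^2 + 4*r) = r*(r + 3)*(r + 4)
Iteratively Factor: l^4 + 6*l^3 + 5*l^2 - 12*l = (l)*(l^3 + 6*l^2 + 5*l - 12) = l*(l - 1)*(l^2 + 7*l + 12) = l*(l - 1)*(l + 4)*(l + 3)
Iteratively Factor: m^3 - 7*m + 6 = (m - 1)*(m^2 + m - 6) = (m - 1)*(m + 3)*(m - 2)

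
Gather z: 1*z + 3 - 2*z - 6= -z - 3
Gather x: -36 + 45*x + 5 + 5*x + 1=50*x - 30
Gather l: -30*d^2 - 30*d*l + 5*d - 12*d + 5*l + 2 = -30*d^2 - 7*d + l*(5 - 30*d) + 2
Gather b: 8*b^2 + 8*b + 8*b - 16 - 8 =8*b^2 + 16*b - 24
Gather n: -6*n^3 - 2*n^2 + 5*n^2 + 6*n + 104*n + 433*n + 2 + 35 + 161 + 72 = -6*n^3 + 3*n^2 + 543*n + 270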